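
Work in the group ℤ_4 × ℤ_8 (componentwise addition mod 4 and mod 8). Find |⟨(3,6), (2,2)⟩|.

16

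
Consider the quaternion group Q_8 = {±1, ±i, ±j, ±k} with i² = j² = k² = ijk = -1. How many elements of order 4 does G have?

The elements of order 4 are: i, -i, j, -j, k, -k.
That's 6.

6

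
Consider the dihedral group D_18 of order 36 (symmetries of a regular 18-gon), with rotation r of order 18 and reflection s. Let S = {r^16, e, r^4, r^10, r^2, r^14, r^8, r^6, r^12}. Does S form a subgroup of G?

Yes

|S| = 9 divides |G| = 36, consistent with Lagrange.
S contains the identity, every element's inverse is in S, and S is closed under ·: it is a subgroup.
In fact S = ⟨r^4⟩.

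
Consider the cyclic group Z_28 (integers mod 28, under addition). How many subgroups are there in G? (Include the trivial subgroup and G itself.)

6

Subgroups of the cyclic group Z_28 correspond bijectively to divisors of 28.
Divisors of 28: 1, 2, 4, 7, 14, 28.
So Z_28 has 6 subgroups.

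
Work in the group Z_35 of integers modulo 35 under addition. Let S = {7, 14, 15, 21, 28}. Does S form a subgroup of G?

No

The identity 0 ∉ S, so S is not a subgroup.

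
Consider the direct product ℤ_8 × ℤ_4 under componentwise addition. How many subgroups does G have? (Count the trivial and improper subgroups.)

|G| = 32, so by Lagrange every subgroup order divides 32. Divisors: 1, 2, 4, 8, 16, 32.
Subgroups by order — order 1: 1; order 2: 3; order 4: 7; order 8: 7; order 16: 3; order 32: 1.
Total: 1 + 3 + 7 + 7 + 3 + 1 = 22.

22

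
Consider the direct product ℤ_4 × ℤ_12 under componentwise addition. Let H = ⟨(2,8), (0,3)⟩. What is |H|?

|⟨(2,8)⟩| = 6 and |⟨(0,3)⟩| = 4, so |H| is a multiple of lcm(6, 4) = 12 and divides |G| = 48.
Closing under the operation: H = {(0,0), (0,1), (0,2), (0,3), (0,4), (0,5), (0,6), (0,7), (0,8), (0,9), (0,10), (0,11), (2,0), (2,1), (2,2), (2,3), (2,4), (2,5), (2,6), (2,7), (2,8), (2,9), (2,10), (2,11)}, so |H| = 24.

24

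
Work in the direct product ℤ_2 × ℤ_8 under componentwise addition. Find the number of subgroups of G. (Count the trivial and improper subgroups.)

11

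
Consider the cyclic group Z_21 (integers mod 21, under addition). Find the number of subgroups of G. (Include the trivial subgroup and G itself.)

4

A cyclic group of order 21 has exactly one subgroup for each divisor of 21.
Divisors of 21: 1, 3, 7, 21.
So Z_21 has 4 subgroups.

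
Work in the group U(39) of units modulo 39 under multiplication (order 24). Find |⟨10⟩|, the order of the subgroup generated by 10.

6

Compute successive powers of 10 mod 39: 10, 22, 25, 16, 4, 1; 10^6 ≡ 1 (mod 39).
So |⟨10⟩| = 6.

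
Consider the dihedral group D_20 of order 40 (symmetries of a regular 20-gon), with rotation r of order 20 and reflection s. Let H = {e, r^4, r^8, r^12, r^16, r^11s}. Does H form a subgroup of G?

No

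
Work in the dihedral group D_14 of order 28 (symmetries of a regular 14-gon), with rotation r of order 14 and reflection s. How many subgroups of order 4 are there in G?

|G| = 28 and 4 | 28, so subgroups of order 4 are possible by Lagrange.
The subgroups of order 4 are: {e, r^7, r^3s, r^10s}; {e, r^7, r^4s, r^11s}; {e, r^7, r^5s, r^12s}; {e, r^7, r^6s, r^13s}; … (7 in all).
So G has 7 subgroups of order 4.

7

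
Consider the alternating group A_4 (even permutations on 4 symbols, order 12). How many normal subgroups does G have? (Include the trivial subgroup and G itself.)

3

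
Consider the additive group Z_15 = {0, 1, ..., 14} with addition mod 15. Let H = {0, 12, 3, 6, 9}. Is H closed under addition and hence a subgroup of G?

|H| = 5 divides |G| = 15, consistent with Lagrange.
H contains the identity, every element's inverse is in H, and H is closed under +: it is a subgroup.
In fact H = ⟨3⟩.

Yes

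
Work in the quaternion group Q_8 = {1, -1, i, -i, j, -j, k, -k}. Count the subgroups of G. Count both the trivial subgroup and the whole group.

6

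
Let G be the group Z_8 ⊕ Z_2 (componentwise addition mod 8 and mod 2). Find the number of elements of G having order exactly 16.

0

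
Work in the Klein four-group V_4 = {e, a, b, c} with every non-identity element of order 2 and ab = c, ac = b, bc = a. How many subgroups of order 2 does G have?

3

|G| = 4 and 2 | 4, so subgroups of order 2 are possible by Lagrange.
The subgroups of order 2 are: {e, a}; {e, b}; {e, c}.
So G has 3 subgroups of order 2.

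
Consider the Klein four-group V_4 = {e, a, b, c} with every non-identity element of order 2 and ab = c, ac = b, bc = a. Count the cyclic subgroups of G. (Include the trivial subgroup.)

Group the elements of G by the cyclic subgroup they generate; each cyclic subgroup of order d accounts for φ(d) elements.
Cyclic subgroups by order — order 1: 1; order 2: 3.
Total: 4.

4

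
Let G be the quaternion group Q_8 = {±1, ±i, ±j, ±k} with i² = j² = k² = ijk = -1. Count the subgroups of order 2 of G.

|G| = 8 and 2 | 8, so subgroups of order 2 are possible by Lagrange.
The subgroups of order 2 are: {1, -1}.
So G has 1 subgroup of order 2.

1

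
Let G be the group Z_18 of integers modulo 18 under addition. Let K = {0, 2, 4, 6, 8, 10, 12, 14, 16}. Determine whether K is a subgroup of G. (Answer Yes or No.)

|K| = 9 divides |G| = 18, consistent with Lagrange.
K contains the identity, every element's inverse is in K, and K is closed under +: it is a subgroup.
In fact K = ⟨2⟩.

Yes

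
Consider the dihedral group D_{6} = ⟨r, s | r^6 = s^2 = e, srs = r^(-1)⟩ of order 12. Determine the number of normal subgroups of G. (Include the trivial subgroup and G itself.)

7

G has 16 subgroups. Checking conjugation-invariance by order — order 1: 1/1 normal; order 2: 1/7 normal; order 3: 1/1 normal; order 4: 0/3 normal; order 6: 3/3 normal; order 12: 1/1 normal.
Total normal subgroups: 7.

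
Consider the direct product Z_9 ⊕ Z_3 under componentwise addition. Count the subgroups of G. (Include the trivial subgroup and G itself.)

10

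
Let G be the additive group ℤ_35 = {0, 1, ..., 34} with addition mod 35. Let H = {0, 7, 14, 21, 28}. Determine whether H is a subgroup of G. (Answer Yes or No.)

|H| = 5 divides |G| = 35, consistent with Lagrange.
H contains the identity, every element's inverse is in H, and H is closed under +: it is a subgroup.
In fact H = ⟨21⟩.

Yes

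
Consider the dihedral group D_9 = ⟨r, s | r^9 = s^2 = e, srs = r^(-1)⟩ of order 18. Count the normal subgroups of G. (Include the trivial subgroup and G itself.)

4

G has 16 subgroups. Checking conjugation-invariance by order — order 1: 1/1 normal; order 2: 0/9 normal; order 3: 1/1 normal; order 6: 0/3 normal; order 9: 1/1 normal; order 18: 1/1 normal.
Total normal subgroups: 4.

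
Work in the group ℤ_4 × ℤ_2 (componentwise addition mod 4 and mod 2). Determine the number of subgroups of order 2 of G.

3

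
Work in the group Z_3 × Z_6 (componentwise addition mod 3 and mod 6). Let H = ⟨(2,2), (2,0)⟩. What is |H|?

|⟨(2,2)⟩| = 3 and |⟨(2,0)⟩| = 3, so |H| is a multiple of lcm(3, 3) = 3 and divides |G| = 18.
Closing under the operation: H = {(0,0), (0,2), (0,4), (1,0), (1,2), (1,4), (2,0), (2,2), (2,4)}, so |H| = 9.

9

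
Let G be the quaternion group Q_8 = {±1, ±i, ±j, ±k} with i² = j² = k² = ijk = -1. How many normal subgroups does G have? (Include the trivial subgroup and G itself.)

6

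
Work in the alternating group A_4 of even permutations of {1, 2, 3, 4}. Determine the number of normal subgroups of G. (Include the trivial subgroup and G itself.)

3

G has 10 subgroups. Checking conjugation-invariance by order — order 1: 1/1 normal; order 2: 0/3 normal; order 3: 0/4 normal; order 4: 1/1 normal; order 12: 1/1 normal.
Total normal subgroups: 3.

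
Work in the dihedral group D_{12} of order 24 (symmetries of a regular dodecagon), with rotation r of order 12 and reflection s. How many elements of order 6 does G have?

The elements of order 6 are: r^2, r^10.
That's 2.

2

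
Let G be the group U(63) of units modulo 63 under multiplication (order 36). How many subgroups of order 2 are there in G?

3

|G| = 36 and 2 | 36, so subgroups of order 2 are possible by Lagrange.
The subgroups of order 2 are: {1, 55}; {1, 62}; {1, 8}.
So G has 3 subgroups of order 2.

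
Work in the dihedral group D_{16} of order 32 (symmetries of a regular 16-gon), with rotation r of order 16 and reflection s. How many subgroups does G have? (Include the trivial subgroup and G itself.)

36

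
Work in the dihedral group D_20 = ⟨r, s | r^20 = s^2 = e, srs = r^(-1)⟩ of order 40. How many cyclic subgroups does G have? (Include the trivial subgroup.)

26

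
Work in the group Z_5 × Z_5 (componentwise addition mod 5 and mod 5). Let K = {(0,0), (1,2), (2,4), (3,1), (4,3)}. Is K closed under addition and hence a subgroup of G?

|K| = 5 divides |G| = 25, consistent with Lagrange.
K contains the identity, every element's inverse is in K, and K is closed under +: it is a subgroup.
In fact K = ⟨(4,3)⟩.

Yes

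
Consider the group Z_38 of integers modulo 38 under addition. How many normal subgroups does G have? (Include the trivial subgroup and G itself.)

G is abelian, so every subgroup is normal.
G has 4 subgroups in total, hence 4 normal subgroups.

4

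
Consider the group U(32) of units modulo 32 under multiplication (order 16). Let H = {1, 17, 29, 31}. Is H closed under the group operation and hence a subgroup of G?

29 ∈ H but its inverse 21 ∉ H, so H is not a subgroup.

No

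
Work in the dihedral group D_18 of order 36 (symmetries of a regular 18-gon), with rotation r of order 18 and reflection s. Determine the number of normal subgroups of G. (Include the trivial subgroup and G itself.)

9

G has 45 subgroups. Checking conjugation-invariance by order — order 1: 1/1 normal; order 2: 1/19 normal; order 3: 1/1 normal; order 4: 0/9 normal; order 6: 1/7 normal; order 9: 1/1 normal; order 12: 0/3 normal; order 18: 3/3 normal; order 36: 1/1 normal.
Total normal subgroups: 9.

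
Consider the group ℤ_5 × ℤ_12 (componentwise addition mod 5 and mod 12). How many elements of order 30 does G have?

8

An element (a,b) has order lcm(ord(a), ord(b)); count pairs with lcm equal to 30.
Enumerating gives 8 such elements.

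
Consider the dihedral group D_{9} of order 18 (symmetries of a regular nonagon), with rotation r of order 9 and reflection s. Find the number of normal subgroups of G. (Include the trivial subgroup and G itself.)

4

G has 16 subgroups. Checking conjugation-invariance by order — order 1: 1/1 normal; order 2: 0/9 normal; order 3: 1/1 normal; order 6: 0/3 normal; order 9: 1/1 normal; order 18: 1/1 normal.
Total normal subgroups: 4.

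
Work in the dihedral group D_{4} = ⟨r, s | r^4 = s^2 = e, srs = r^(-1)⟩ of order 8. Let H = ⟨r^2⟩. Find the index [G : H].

|⟨r^2⟩| = 2 and |G| = 8.
By Lagrange, [G : H] = |G|/|H| = 8/2 = 4.

4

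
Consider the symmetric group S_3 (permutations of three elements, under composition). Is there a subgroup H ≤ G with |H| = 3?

Yes

3 | 6. A subgroup of order 3 is {e, (1 2 3), (1 3 2)}.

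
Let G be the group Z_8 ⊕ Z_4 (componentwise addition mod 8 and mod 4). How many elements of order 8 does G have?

An element (a,b) has order lcm(ord(a), ord(b)); count pairs with lcm equal to 8.
Enumerating gives 16 such elements.

16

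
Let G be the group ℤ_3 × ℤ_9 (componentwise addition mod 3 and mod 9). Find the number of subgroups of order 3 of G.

4

|G| = 27 and 3 | 27, so subgroups of order 3 are possible by Lagrange.
The subgroups of order 3 are: {(0,0), (0,3), (0,6)}; {(0,0), (1,0), (2,0)}; {(0,0), (1,3), (2,6)}; {(0,0), (1,6), (2,3)}.
So G has 4 subgroups of order 3.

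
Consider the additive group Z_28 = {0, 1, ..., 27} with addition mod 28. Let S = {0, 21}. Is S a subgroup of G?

21 ∈ S but its inverse 7 ∉ S, so S is not a subgroup.

No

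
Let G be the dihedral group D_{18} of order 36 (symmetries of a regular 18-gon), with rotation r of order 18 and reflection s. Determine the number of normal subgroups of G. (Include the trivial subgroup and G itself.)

9

G has 45 subgroups. Checking conjugation-invariance by order — order 1: 1/1 normal; order 2: 1/19 normal; order 3: 1/1 normal; order 4: 0/9 normal; order 6: 1/7 normal; order 9: 1/1 normal; order 12: 0/3 normal; order 18: 3/3 normal; order 36: 1/1 normal.
Total normal subgroups: 9.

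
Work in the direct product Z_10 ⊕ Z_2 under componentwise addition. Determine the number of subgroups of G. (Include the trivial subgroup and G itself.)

10

|G| = 20, so by Lagrange every subgroup order divides 20. Divisors: 1, 2, 4, 5, 10, 20.
Subgroups by order — order 1: 1; order 2: 3; order 4: 1; order 5: 1; order 10: 3; order 20: 1.
Total: 1 + 3 + 1 + 1 + 3 + 1 = 10.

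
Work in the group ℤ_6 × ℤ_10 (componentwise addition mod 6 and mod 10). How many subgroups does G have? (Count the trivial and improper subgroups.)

20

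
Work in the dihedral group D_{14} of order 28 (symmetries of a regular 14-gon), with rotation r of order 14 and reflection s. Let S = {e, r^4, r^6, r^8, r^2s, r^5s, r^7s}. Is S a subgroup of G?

r^4 ∈ S but its inverse r^10 ∉ S, so S is not a subgroup.

No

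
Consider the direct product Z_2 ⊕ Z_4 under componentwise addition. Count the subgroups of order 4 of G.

|G| = 8 and 4 | 8, so subgroups of order 4 are possible by Lagrange.
The subgroups of order 4 are: {(0,0), (0,1), (0,2), (0,3)}; {(0,0), (0,2), (1,0), (1,2)}; {(0,0), (0,2), (1,1), (1,3)}.
So G has 3 subgroups of order 4.

3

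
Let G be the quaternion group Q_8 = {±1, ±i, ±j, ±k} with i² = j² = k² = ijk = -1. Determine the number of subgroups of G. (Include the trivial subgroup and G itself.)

|G| = 8, so by Lagrange every subgroup order divides 8. Divisors: 1, 2, 4, 8.
Subgroups by order — order 1: 1; order 2: 1; order 4: 3; order 8: 1.
Total: 1 + 1 + 3 + 1 = 6.

6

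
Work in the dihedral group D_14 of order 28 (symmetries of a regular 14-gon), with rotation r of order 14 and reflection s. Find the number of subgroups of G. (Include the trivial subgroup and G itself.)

28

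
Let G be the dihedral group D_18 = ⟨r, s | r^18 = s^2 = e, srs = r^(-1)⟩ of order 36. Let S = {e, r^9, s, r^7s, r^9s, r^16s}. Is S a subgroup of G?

No

Closure fails: s · r^7s = r^11 ∉ S. So S is not a subgroup.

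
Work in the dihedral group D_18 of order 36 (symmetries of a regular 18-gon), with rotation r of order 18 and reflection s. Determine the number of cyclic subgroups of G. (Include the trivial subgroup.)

24

A cyclic subgroup of order d is generated by each of its φ(d) elements of order d, so the cyclic subgroups of order d number (#elements of order d)/φ(d).
Cyclic subgroups by order — order 1: 1; order 2: 19; order 3: 1; order 6: 1; order 9: 1; order 18: 1.
Total: 24.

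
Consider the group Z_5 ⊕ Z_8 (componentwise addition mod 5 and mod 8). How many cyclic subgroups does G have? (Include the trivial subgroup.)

8

Group the elements of G by the cyclic subgroup they generate; each cyclic subgroup of order d accounts for φ(d) elements.
Cyclic subgroups by order — order 1: 1; order 2: 1; order 4: 1; order 5: 1; order 8: 1; order 10: 1; order 20: 1; order 40: 1.
Total: 8.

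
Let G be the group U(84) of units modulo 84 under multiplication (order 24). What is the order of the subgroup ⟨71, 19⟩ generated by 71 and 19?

|⟨71⟩| = 2 and |⟨19⟩| = 6, so |H| is a multiple of lcm(2, 6) = 6 and divides |G| = 24.
Closing under the operation: H = {1, 5, 11, 17, 19, 23, 25, 31, 37, 41, 55, 71}, so |H| = 12.

12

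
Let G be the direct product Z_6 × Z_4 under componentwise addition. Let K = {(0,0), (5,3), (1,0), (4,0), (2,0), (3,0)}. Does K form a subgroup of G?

No

(1,0) ∈ K but its inverse (5,0) ∉ K, so K is not a subgroup.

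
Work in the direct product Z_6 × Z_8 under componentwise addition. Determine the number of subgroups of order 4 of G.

3

|G| = 48 and 4 | 48, so subgroups of order 4 are possible by Lagrange.
The subgroups of order 4 are: {(0,0), (0,2), (0,4), (0,6)}; {(0,0), (0,4), (3,0), (3,4)}; {(0,0), (0,4), (3,2), (3,6)}.
So G has 3 subgroups of order 4.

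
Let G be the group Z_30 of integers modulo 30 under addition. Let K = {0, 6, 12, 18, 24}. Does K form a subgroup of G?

Yes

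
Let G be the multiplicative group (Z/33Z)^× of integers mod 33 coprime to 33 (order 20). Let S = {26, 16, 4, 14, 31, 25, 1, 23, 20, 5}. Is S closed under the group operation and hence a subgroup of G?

Yes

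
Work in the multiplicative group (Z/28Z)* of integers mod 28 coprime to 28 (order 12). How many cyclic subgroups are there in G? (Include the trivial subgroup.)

Group the elements of G by the cyclic subgroup they generate; each cyclic subgroup of order d accounts for φ(d) elements.
Cyclic subgroups by order — order 1: 1; order 2: 3; order 3: 1; order 6: 3.
Total: 8.

8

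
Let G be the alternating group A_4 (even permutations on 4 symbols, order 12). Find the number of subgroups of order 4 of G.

1

|G| = 12 and 4 | 12, so subgroups of order 4 are possible by Lagrange.
The subgroups of order 4 are: {e, (1 2)(3 4), (1 3)(2 4), (1 4)(2 3)}.
So G has 1 subgroup of order 4.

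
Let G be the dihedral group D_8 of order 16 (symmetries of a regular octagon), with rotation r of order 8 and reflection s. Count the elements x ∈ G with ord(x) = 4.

2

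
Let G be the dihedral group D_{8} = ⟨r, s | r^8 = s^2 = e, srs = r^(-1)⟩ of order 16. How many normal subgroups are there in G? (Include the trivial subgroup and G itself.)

7

G has 19 subgroups. Checking conjugation-invariance by order — order 1: 1/1 normal; order 2: 1/9 normal; order 4: 1/5 normal; order 8: 3/3 normal; order 16: 1/1 normal.
Total normal subgroups: 7.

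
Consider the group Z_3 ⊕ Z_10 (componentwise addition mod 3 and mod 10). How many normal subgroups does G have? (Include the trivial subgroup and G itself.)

G is abelian, so every subgroup is normal.
G has 8 subgroups in total, hence 8 normal subgroups.

8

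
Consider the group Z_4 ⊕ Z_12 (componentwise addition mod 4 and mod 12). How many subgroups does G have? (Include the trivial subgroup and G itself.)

|G| = 48, so by Lagrange every subgroup order divides 48. Divisors: 1, 2, 3, 4, 6, 8, 12, 16, 24, 48.
Subgroups by order — order 1: 1; order 2: 3; order 3: 1; order 4: 7; order 6: 3; order 8: 3; order 12: 7; order 16: 1; order 24: 3; order 48: 1.
Total: 1 + 3 + 1 + 7 + 3 + 3 + 7 + 1 + 3 + 1 = 30.

30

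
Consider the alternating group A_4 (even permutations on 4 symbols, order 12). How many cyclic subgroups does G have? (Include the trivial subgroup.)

Each element a generates a cyclic subgroup ⟨a⟩; distinct elements may generate the same one (a cyclic group of order d has φ(d) generators).
Cyclic subgroups by order — order 1: 1; order 2: 3; order 3: 4.
Total: 8.

8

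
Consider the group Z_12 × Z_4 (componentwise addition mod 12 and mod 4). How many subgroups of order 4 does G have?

|G| = 48 and 4 | 48, so subgroups of order 4 are possible by Lagrange.
The subgroups of order 4 are: {(0,0), (0,1), (0,2), (0,3)}; {(0,0), (0,2), (6,0), (6,2)}; {(0,0), (0,2), (6,1), (6,3)}; {(0,0), (3,0), (6,0), (9,0)}; … (7 in all).
So G has 7 subgroups of order 4.

7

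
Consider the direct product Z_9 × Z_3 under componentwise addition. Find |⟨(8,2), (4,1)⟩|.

9

|⟨(8,2)⟩| = 9 and |⟨(4,1)⟩| = 9, so |H| is a multiple of lcm(9, 9) = 9 and divides |G| = 27.
Closing under the operation: H = {(0,0), (1,1), (2,2), (3,0), (4,1), (5,2), (6,0), (7,1), (8,2)}, so |H| = 9.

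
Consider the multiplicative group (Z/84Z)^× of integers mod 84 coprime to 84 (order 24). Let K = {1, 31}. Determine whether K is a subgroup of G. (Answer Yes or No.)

No

31 ∈ K but its inverse 19 ∉ K, so K is not a subgroup.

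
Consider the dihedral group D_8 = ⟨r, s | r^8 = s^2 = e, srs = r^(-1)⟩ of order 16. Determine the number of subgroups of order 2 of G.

9

|G| = 16 and 2 | 16, so subgroups of order 2 are possible by Lagrange.
The subgroups of order 2 are: {e, r^2s}; {e, r^3s}; {e, r^4}; {e, r^4s}; … (9 in all).
So G has 9 subgroups of order 2.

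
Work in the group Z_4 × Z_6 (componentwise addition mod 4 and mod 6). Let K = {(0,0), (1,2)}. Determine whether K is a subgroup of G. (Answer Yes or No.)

(1,2) ∈ K but its inverse (3,4) ∉ K, so K is not a subgroup.

No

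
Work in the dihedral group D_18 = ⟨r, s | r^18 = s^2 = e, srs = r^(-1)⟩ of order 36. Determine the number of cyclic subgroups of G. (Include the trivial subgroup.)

A cyclic subgroup of order d is generated by each of its φ(d) elements of order d, so the cyclic subgroups of order d number (#elements of order d)/φ(d).
Cyclic subgroups by order — order 1: 1; order 2: 19; order 3: 1; order 6: 1; order 9: 1; order 18: 1.
Total: 24.

24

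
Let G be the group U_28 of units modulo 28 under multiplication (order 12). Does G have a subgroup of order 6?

6 | 12. A subgroup of order 6 is {1, 9, 11, 15, 23, 25}.

Yes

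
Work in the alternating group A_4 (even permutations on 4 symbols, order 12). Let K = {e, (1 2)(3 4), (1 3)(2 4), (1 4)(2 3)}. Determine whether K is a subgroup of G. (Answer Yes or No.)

|K| = 4 divides |G| = 12, consistent with Lagrange.
K contains the identity, every element's inverse is in K, and K is closed under ∘: it is a subgroup.

Yes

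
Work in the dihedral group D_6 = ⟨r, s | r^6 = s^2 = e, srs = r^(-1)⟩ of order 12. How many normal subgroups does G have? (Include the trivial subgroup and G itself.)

G has 16 subgroups. Checking conjugation-invariance by order — order 1: 1/1 normal; order 2: 1/7 normal; order 3: 1/1 normal; order 4: 0/3 normal; order 6: 3/3 normal; order 12: 1/1 normal.
Total normal subgroups: 7.

7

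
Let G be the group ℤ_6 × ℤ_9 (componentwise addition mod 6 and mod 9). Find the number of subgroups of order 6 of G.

4

|G| = 54 and 6 | 54, so subgroups of order 6 are possible by Lagrange.
The subgroups of order 6 are: {(0,0), (0,3), (0,6), (3,0), (3,3), (3,6)}; {(0,0), (1,0), (2,0), (3,0), (4,0), (5,0)}; {(0,0), (1,3), (2,6), (3,0), (4,3), (5,6)}; {(0,0), (1,6), (2,3), (3,0), (4,6), (5,3)}.
So G has 4 subgroups of order 6.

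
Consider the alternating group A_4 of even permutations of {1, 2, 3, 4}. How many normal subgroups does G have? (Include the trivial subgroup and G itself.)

G has 10 subgroups. Checking conjugation-invariance by order — order 1: 1/1 normal; order 2: 0/3 normal; order 3: 0/4 normal; order 4: 1/1 normal; order 12: 1/1 normal.
Total normal subgroups: 3.

3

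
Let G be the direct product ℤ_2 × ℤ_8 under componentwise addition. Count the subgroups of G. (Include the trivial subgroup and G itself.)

11

|G| = 16, so by Lagrange every subgroup order divides 16. Divisors: 1, 2, 4, 8, 16.
Subgroups by order — order 1: 1; order 2: 3; order 4: 3; order 8: 3; order 16: 1.
Total: 1 + 3 + 3 + 3 + 1 = 11.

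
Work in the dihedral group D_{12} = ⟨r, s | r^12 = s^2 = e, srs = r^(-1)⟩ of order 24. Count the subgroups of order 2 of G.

13

|G| = 24 and 2 | 24, so subgroups of order 2 are possible by Lagrange.
The subgroups of order 2 are: {e, r^10s}; {e, r^11s}; {e, r^2s}; {e, r^3s}; … (13 in all).
So G has 13 subgroups of order 2.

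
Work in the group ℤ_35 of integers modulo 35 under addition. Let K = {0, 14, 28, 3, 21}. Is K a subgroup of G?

3 ∈ K but its inverse 32 ∉ K, so K is not a subgroup.

No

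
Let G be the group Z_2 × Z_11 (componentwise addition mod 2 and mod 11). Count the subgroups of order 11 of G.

|G| = 22 and 11 | 22, so subgroups of order 11 are possible by Lagrange.
The subgroups of order 11 are: {(0,0), (0,1), (0,2), (0,3), (0,4), (0,5), (0,6), (0,7), (0,8), (0,9), (0,10)}.
So G has 1 subgroup of order 11.

1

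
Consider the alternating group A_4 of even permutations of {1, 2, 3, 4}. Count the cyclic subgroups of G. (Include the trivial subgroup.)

8

Each element a generates a cyclic subgroup ⟨a⟩; distinct elements may generate the same one (a cyclic group of order d has φ(d) generators).
Cyclic subgroups by order — order 1: 1; order 2: 3; order 3: 4.
Total: 8.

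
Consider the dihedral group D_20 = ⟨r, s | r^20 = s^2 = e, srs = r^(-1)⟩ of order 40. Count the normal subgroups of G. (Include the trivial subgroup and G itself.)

9

G has 48 subgroups. Checking conjugation-invariance by order — order 1: 1/1 normal; order 2: 1/21 normal; order 4: 1/11 normal; order 5: 1/1 normal; order 8: 0/5 normal; order 10: 1/5 normal; order 20: 3/3 normal; order 40: 1/1 normal.
Total normal subgroups: 9.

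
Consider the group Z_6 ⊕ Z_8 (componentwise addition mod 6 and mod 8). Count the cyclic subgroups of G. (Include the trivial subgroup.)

16

A cyclic subgroup of order d is generated by each of its φ(d) elements of order d, so the cyclic subgroups of order d number (#elements of order d)/φ(d).
Cyclic subgroups by order — order 1: 1; order 2: 3; order 3: 1; order 4: 2; order 6: 3; order 8: 2; order 12: 2; order 24: 2.
Total: 16.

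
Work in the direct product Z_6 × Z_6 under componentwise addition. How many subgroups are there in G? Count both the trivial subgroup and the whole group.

30

|G| = 36, so by Lagrange every subgroup order divides 36. Divisors: 1, 2, 3, 4, 6, 9, 12, 18, 36.
Subgroups by order — order 1: 1; order 2: 3; order 3: 4; order 4: 1; order 6: 12; order 9: 1; order 12: 4; order 18: 3; order 36: 1.
Total: 1 + 3 + 4 + 1 + 12 + 1 + 4 + 3 + 1 = 30.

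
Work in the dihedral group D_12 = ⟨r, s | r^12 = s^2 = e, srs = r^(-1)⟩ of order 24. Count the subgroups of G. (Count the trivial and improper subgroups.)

34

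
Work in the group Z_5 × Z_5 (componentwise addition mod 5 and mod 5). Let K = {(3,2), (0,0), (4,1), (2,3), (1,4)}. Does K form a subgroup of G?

|K| = 5 divides |G| = 25, consistent with Lagrange.
K contains the identity, every element's inverse is in K, and K is closed under +: it is a subgroup.
In fact K = ⟨(2,3)⟩.

Yes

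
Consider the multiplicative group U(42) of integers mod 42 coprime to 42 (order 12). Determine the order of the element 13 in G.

2

Compute successive powers of 13 mod 42: 13, 1; 13^2 ≡ 1 (mod 42).
So |⟨13⟩| = 2.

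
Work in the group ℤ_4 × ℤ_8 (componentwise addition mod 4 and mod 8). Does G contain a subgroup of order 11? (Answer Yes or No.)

11 does not divide |G| = 32, so by Lagrange no subgroup of order 11 exists.

No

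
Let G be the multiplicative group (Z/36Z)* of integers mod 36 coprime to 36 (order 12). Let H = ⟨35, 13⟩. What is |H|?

6

|⟨35⟩| = 2 and |⟨13⟩| = 3, so |H| is a multiple of lcm(2, 3) = 6 and divides |G| = 12.
Closing under the operation: H = {1, 11, 13, 23, 25, 35}, so |H| = 6.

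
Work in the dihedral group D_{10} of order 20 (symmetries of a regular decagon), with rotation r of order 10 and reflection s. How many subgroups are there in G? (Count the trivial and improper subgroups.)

|G| = 20, so by Lagrange every subgroup order divides 20. Divisors: 1, 2, 4, 5, 10, 20.
Subgroups by order — order 1: 1; order 2: 11; order 4: 5; order 5: 1; order 10: 3; order 20: 1.
Total: 1 + 11 + 5 + 1 + 3 + 1 = 22.

22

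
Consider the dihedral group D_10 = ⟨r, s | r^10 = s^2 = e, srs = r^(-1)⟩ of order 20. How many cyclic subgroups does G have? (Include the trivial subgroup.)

14

A cyclic subgroup of order d is generated by each of its φ(d) elements of order d, so the cyclic subgroups of order d number (#elements of order d)/φ(d).
Cyclic subgroups by order — order 1: 1; order 2: 11; order 5: 1; order 10: 1.
Total: 14.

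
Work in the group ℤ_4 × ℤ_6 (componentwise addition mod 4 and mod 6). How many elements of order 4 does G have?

An element (a,b) has order lcm(ord(a), ord(b)); count pairs with lcm equal to 4.
Enumerating gives 4 such elements.

4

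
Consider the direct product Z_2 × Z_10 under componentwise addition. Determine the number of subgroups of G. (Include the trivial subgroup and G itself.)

10

|G| = 20, so by Lagrange every subgroup order divides 20. Divisors: 1, 2, 4, 5, 10, 20.
Subgroups by order — order 1: 1; order 2: 3; order 4: 1; order 5: 1; order 10: 3; order 20: 1.
Total: 1 + 3 + 1 + 1 + 3 + 1 = 10.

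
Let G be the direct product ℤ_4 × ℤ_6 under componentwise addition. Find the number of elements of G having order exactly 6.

6

An element (a,b) has order lcm(ord(a), ord(b)); count pairs with lcm equal to 6.
Enumerating gives 6 such elements.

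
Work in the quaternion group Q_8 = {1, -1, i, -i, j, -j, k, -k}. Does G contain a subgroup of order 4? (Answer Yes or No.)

Yes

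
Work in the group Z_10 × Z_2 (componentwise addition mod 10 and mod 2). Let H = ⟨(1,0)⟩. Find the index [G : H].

2

|⟨(1,0)⟩| = 10 and |G| = 20.
By Lagrange, [G : H] = |G|/|H| = 20/10 = 2.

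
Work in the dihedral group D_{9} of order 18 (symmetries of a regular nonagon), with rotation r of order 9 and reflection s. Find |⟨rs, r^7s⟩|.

|⟨rs⟩| = 2 and |⟨r^7s⟩| = 2, so |H| is a multiple of lcm(2, 2) = 2 and divides |G| = 18.
Closing under the operation: H = {e, r^3, r^6, rs, r^4s, r^7s}, so |H| = 6.

6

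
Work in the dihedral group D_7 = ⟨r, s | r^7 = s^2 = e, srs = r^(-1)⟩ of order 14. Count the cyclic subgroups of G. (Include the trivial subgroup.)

9

Group the elements of G by the cyclic subgroup they generate; each cyclic subgroup of order d accounts for φ(d) elements.
Cyclic subgroups by order — order 1: 1; order 2: 7; order 7: 1.
Total: 9.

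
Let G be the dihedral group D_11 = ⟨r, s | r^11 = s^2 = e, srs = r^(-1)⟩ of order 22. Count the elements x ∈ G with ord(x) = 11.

10

Enumerating element orders in G gives 10 elements of order 11.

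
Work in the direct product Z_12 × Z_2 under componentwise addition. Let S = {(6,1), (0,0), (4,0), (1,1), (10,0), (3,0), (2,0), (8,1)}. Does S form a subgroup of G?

No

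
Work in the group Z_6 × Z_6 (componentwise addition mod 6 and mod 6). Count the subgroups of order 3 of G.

4

|G| = 36 and 3 | 36, so subgroups of order 3 are possible by Lagrange.
The subgroups of order 3 are: {(0,0), (0,2), (0,4)}; {(0,0), (2,0), (4,0)}; {(0,0), (2,2), (4,4)}; {(0,0), (2,4), (4,2)}.
So G has 4 subgroups of order 3.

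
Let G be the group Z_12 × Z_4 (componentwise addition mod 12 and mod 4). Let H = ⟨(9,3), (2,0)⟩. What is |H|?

|⟨(9,3)⟩| = 4 and |⟨(2,0)⟩| = 6, so |H| is a multiple of lcm(4, 6) = 12 and divides |G| = 48.
Closing under the operation: H = {(0,0), (0,2), (1,1), (1,3), (2,0), (2,2), (3,1), (3,3), (4,0), (4,2), (5,1), (5,3), (6,0), (6,2), (7,1), (7,3), (8,0), (8,2), (9,1), (9,3), (10,0), (10,2), (11,1), (11,3)}, so |H| = 24.

24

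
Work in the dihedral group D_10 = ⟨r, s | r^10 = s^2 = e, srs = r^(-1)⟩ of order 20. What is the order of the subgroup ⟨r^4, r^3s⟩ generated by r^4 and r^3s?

10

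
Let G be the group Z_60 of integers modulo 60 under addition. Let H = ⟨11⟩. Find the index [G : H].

|⟨11⟩| = 60 and |G| = 60.
By Lagrange, [G : H] = |G|/|H| = 60/60 = 1.

1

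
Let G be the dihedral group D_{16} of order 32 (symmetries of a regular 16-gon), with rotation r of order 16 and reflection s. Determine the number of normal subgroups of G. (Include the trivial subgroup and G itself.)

G has 36 subgroups. Checking conjugation-invariance by order — order 1: 1/1 normal; order 2: 1/17 normal; order 4: 1/9 normal; order 8: 1/5 normal; order 16: 3/3 normal; order 32: 1/1 normal.
Total normal subgroups: 8.

8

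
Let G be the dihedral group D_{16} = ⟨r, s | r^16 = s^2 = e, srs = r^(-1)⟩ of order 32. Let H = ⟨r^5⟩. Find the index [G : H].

2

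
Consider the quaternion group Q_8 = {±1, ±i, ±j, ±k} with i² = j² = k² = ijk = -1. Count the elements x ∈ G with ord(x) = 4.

6

The elements of order 4 are: i, -i, j, -j, k, -k.
That's 6.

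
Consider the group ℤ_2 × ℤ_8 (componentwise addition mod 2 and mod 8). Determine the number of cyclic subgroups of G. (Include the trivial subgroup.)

8

A cyclic subgroup of order d is generated by each of its φ(d) elements of order d, so the cyclic subgroups of order d number (#elements of order d)/φ(d).
Cyclic subgroups by order — order 1: 1; order 2: 3; order 4: 2; order 8: 2.
Total: 8.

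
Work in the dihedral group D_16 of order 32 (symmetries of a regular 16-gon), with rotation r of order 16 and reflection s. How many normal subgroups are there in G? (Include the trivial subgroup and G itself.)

8

G has 36 subgroups. Checking conjugation-invariance by order — order 1: 1/1 normal; order 2: 1/17 normal; order 4: 1/9 normal; order 8: 1/5 normal; order 16: 3/3 normal; order 32: 1/1 normal.
Total normal subgroups: 8.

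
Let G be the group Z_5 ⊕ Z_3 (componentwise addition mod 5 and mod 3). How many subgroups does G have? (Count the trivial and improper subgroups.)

|G| = 15, so by Lagrange every subgroup order divides 15. Divisors: 1, 3, 5, 15.
Subgroups by order — order 1: 1; order 3: 1; order 5: 1; order 15: 1.
Total: 1 + 1 + 1 + 1 = 4.

4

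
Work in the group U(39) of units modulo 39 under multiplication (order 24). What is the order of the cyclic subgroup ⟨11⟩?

12

Compute successive powers of 11 mod 39: 11, 4, 5, 16, 20, 25, 2, 22, …; 11^12 ≡ 1 (mod 39).
So |⟨11⟩| = 12.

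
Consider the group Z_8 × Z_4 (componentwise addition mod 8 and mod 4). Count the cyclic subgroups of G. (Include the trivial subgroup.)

14

Group the elements of G by the cyclic subgroup they generate; each cyclic subgroup of order d accounts for φ(d) elements.
Cyclic subgroups by order — order 1: 1; order 2: 3; order 4: 6; order 8: 4.
Total: 14.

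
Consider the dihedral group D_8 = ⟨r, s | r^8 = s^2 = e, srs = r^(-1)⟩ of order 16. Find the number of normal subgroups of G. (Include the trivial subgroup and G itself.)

7

G has 19 subgroups. Checking conjugation-invariance by order — order 1: 1/1 normal; order 2: 1/9 normal; order 4: 1/5 normal; order 8: 3/3 normal; order 16: 1/1 normal.
Total normal subgroups: 7.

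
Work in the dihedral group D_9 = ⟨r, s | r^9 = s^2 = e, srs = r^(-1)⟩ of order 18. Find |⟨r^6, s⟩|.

|⟨r^6⟩| = 3 and |⟨s⟩| = 2, so |H| is a multiple of lcm(3, 2) = 6 and divides |G| = 18.
Closing under the operation: H = {e, r^3, r^6, s, r^3s, r^6s}, so |H| = 6.

6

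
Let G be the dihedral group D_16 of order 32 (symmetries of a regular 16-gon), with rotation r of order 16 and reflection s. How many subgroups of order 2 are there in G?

|G| = 32 and 2 | 32, so subgroups of order 2 are possible by Lagrange.
The subgroups of order 2 are: {e, r^10s}; {e, r^11s}; {e, r^12s}; {e, r^13s}; … (17 in all).
So G has 17 subgroups of order 2.

17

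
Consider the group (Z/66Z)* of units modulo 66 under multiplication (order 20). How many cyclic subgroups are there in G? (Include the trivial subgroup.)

8

Each element a generates a cyclic subgroup ⟨a⟩; distinct elements may generate the same one (a cyclic group of order d has φ(d) generators).
Cyclic subgroups by order — order 1: 1; order 2: 3; order 5: 1; order 10: 3.
Total: 8.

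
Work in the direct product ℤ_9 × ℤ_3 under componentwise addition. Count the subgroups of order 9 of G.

4

|G| = 27 and 9 | 27, so subgroups of order 9 are possible by Lagrange.
The subgroups of order 9 are: {(0,0), (0,1), (0,2), (3,0), (3,1), (3,2), (6,0), (6,1), (6,2)}; {(0,0), (1,0), (2,0), (3,0), (4,0), (5,0), (6,0), (7,0), (8,0)}; {(0,0), (1,1), (2,2), (3,0), (4,1), (5,2), (6,0), (7,1), (8,2)}; {(0,0), (1,2), (2,1), (3,0), (4,2), (5,1), (6,0), (7,2), (8,1)}.
So G has 4 subgroups of order 9.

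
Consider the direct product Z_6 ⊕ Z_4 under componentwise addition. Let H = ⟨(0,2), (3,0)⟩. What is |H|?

|⟨(0,2)⟩| = 2 and |⟨(3,0)⟩| = 2, so |H| is a multiple of lcm(2, 2) = 2 and divides |G| = 24.
Closing under the operation: H = {(0,0), (0,2), (3,0), (3,2)}, so |H| = 4.

4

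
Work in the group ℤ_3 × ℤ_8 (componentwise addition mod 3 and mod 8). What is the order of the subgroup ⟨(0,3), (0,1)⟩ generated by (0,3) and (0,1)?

8

|⟨(0,3)⟩| = 8 and |⟨(0,1)⟩| = 8, so |H| is a multiple of lcm(8, 8) = 8 and divides |G| = 24.
Closing under the operation: H = {(0,0), (0,1), (0,2), (0,3), (0,4), (0,5), (0,6), (0,7)}, so |H| = 8.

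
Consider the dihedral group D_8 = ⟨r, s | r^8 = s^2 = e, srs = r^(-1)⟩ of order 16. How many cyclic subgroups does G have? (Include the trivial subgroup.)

A cyclic subgroup of order d is generated by each of its φ(d) elements of order d, so the cyclic subgroups of order d number (#elements of order d)/φ(d).
Cyclic subgroups by order — order 1: 1; order 2: 9; order 4: 1; order 8: 1.
Total: 12.

12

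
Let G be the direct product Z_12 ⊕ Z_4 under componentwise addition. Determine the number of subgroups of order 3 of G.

|G| = 48 and 3 | 48, so subgroups of order 3 are possible by Lagrange.
The subgroups of order 3 are: {(0,0), (4,0), (8,0)}.
So G has 1 subgroup of order 3.

1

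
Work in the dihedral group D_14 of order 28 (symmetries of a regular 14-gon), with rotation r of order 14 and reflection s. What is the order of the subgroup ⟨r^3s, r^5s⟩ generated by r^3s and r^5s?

14

|⟨r^3s⟩| = 2 and |⟨r^5s⟩| = 2, so |H| is a multiple of lcm(2, 2) = 2 and divides |G| = 28.
Closing under the operation: H = {e, r^2, r^4, r^6, r^8, r^10, r^12, rs, r^3s, r^5s, r^7s, r^9s, r^11s, r^13s}, so |H| = 14.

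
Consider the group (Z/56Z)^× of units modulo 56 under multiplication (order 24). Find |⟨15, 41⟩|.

4

|⟨15⟩| = 2 and |⟨41⟩| = 2, so |H| is a multiple of lcm(2, 2) = 2 and divides |G| = 24.
Closing under the operation: H = {1, 15, 41, 55}, so |H| = 4.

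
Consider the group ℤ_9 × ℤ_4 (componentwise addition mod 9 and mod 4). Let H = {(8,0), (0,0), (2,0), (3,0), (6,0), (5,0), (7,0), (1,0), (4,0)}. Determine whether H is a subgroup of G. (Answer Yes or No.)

|H| = 9 divides |G| = 36, consistent with Lagrange.
H contains the identity, every element's inverse is in H, and H is closed under +: it is a subgroup.
In fact H = ⟨(4,0)⟩.

Yes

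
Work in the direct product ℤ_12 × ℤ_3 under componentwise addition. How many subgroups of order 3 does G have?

4

|G| = 36 and 3 | 36, so subgroups of order 3 are possible by Lagrange.
The subgroups of order 3 are: {(0,0), (0,1), (0,2)}; {(0,0), (4,0), (8,0)}; {(0,0), (4,1), (8,2)}; {(0,0), (4,2), (8,1)}.
So G has 4 subgroups of order 3.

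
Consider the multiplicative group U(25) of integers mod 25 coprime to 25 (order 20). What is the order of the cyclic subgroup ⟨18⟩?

Compute successive powers of 18 mod 25: 18, 24, 7, 1; 18^4 ≡ 1 (mod 25).
So |⟨18⟩| = 4.

4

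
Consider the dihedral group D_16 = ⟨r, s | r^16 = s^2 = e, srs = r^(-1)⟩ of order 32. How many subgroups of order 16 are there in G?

3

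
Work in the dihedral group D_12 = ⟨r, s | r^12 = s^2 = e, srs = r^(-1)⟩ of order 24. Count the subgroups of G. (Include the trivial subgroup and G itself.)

34

|G| = 24, so by Lagrange every subgroup order divides 24. Divisors: 1, 2, 3, 4, 6, 8, 12, 24.
Subgroups by order — order 1: 1; order 2: 13; order 3: 1; order 4: 7; order 6: 5; order 8: 3; order 12: 3; order 24: 1.
Total: 1 + 13 + 1 + 7 + 5 + 3 + 3 + 1 = 34.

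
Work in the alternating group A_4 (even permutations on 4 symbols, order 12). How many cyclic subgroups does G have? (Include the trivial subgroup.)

Each element a generates a cyclic subgroup ⟨a⟩; distinct elements may generate the same one (a cyclic group of order d has φ(d) generators).
Cyclic subgroups by order — order 1: 1; order 2: 3; order 3: 4.
Total: 8.

8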